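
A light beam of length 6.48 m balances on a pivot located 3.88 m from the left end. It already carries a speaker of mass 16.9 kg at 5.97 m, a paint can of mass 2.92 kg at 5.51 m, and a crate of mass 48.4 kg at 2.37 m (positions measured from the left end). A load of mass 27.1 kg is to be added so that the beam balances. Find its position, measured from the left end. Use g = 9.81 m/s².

x ≈ 5.1 m from the left end

Taking torques about the pivot (at 3.88 m from the left end):
Speaker: 16.9 × 9.81 = 165.8 N down at 5.97 m → arm 2.09 m, τ = 165.8 × 2.09 = 346.5 N·m clockwise.
Paint can: 2.92 × 9.81 = 28.65 N down at 5.51 m → arm 1.63 m, τ = 28.65 × 1.63 = 46.7 N·m clockwise.
Crate: 48.4 × 9.81 = 474.8 N down at 2.37 m → arm 1.51 m, τ = 474.8 × 1.51 = 716.9 N·m counterclockwise.
Net moment of existing loads = 323.7 N·m counterclockwise.
The load weighs 27.1 × 9.81 = 265.9 N and must supply an equal clockwise moment, so its lever arm about the pivot is 323.7 / 265.9 = 1.22 m.
That puts it at 3.88 + 1.22 = 5.1 m from the left end.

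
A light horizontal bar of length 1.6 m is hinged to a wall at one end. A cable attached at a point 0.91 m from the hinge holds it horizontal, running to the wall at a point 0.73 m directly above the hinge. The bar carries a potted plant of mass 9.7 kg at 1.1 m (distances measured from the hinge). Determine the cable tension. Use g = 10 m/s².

T ≈ 187 N

About the hinge:
Potted plant: 9.7 × 10 = 97 N down at 1.1 m → arm 1.1 m, τ = 97 × 1.1 = 106.7 N·m clockwise.
Total clockwise load moment = 106.7 N·m.
The cable tension T acts at 0.91 m; only its component perpendicular to the bar, T sinθ, produces torque. sinθ = h/√(h²+d²) = 0.73/√(0.73²+0.91²) = 0.6257.
Setting net torque to zero: T × 0.91 × 0.6257 = 106.7 → T = 106.7 / 0.5694 = 187 N.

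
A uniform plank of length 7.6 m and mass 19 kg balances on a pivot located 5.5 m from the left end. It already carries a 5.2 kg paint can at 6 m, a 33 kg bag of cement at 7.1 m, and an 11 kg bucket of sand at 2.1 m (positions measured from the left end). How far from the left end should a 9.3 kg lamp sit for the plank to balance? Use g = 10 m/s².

Take moments about the pivot (at 5.5 m from the left end).
Beam weight: 19 × 10 = 190 N down at 3.8 m → arm 1.7 m, τ = 190 × 1.7 = 323 N·m counterclockwise.
Paint can: 5.2 × 10 = 52 N down at 6 m → arm 0.5 m, τ = 52 × 0.5 = 26 N·m clockwise.
Bag of cement: 33 × 10 = 330 N down at 7.1 m → arm 1.6 m, τ = 330 × 1.6 = 528 N·m clockwise.
Bucket of sand: 11 × 10 = 110 N down at 2.1 m → arm 3.4 m, τ = 110 × 3.4 = 374 N·m counterclockwise.
Net moment of existing loads = 143 N·m counterclockwise.
The lamp weighs 9.3 × 10 = 93 N and must supply an equal clockwise moment, so its lever arm about the pivot is 143 / 93 = 1.54 m.
That puts it at 5.5 + 1.54 = 7.04 m from the left end.

x ≈ 7.04 m from the left end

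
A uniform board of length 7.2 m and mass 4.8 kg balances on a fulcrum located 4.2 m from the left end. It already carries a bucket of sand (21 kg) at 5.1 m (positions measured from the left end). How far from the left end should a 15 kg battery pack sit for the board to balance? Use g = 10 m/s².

x ≈ 3.13 m from the left end

About the fulcrum (at 4.2 m from the left end):
Beam weight: 4.8 × 10 = 48 N down at 3.6 m → arm 0.6 m, τ = 48 × 0.6 = 28.8 N·m counterclockwise.
Bucket of sand: 21 × 10 = 210 N down at 5.1 m → arm 0.9 m, τ = 210 × 0.9 = 189 N·m clockwise.
Net moment of existing loads = 160.2 N·m clockwise.
The battery pack weighs 15 × 10 = 150 N and must supply an equal counterclockwise moment, so its lever arm about the fulcrum is 160.2 / 150 = 1.07 m.
That puts it at 4.2 − 1.07 = 3.13 m from the left end.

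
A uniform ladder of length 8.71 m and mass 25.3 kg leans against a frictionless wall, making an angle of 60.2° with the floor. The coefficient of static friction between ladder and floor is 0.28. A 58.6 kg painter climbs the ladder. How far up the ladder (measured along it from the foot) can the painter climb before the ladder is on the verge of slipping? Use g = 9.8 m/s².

About the foot of the ladder:
Ladder weight 25.3×9.8 = 247.9 N acts at 4.355 m along the ladder; its horizontal arm is 4.355·cos60.2° = 2.164 m → τ = 536.5 N·m clockwise.
Painter weight 58.6×9.8 = 574.3 N at distance d → arm d·cos60.2° → τ = 574.3·d·0.497 clockwise.
Wall normal N at the top has arm L sinθ = 7.558 m counterclockwise, so Στ = 0 gives N·7.558 = 536.5 + 285.4·d.
ΣFy = 0 ⇒ N_floor = 822.2 N, so the maximum friction is μ_s·N_floor = 0.28×822.2 = 230.2 N. ΣFx = 0 ⇒ N_wall = f, so at the slipping point N = 230.2 N.
Substituting: 230.2×7.558 = 536.5 + 285.4·d ⇒ d = (1740 − 536.5) / 285.4 = 4.22 m.

d ≈ 4.22 m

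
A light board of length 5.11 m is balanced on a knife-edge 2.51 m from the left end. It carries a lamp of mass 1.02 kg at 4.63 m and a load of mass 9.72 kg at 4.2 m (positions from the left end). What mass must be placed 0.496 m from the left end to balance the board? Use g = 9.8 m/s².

About the knife-edge (at 2.51 m from the left end):
Lamp: 1.02 × 9.8 = 9.996 N down at 4.63 m → arm 2.12 m, τ = 9.996 × 2.12 = 21.19 N·m clockwise.
Load: 9.72 × 9.8 = 95.26 N down at 4.2 m → arm 1.69 m, τ = 95.26 × 1.69 = 161 N·m clockwise.
Net moment of known loads = 182.2 N·m clockwise.
An unknown mass m at 0.496 m has arm 2.014 m; its moment is m·g·2.014 counterclockwise.
Balancing moments: m × 9.8 × 2.014 = 182.2, giving m = 182.2 / (9.8 × 2.014) = 9.23 kg.

m ≈ 9.23 kg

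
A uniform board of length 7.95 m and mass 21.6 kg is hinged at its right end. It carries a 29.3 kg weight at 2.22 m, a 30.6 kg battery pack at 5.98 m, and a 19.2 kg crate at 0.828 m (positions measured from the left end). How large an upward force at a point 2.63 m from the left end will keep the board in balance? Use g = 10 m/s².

Take moments about the right end.
Beam weight: 21.6 × 10 = 216 N down at 3.975 m → arm 3.975 m, τ = 216 × 3.975 = 858.6 N·m counterclockwise.
Weight: 29.3 × 10 = 293 N down at 2.22 m → arm 5.73 m, τ = 293 × 5.73 = 1679 N·m counterclockwise.
Battery pack: 30.6 × 10 = 306 N down at 5.98 m → arm 1.97 m, τ = 306 × 1.97 = 602.8 N·m counterclockwise.
Crate: 19.2 × 10 = 192 N down at 0.828 m → arm 7.122 m, τ = 192 × 7.122 = 1367 N·m counterclockwise.
Net moment of the loads = 4507 N·m counterclockwise.
The upward force F acts at a point 2.63 m from the left end, arm 5.32 m, giving F × 5.32 clockwise.
Setting net torque to zero: F × 5.32 = 4507 → F = 4507 / 5.32 = 847 N.

F ≈ 847 N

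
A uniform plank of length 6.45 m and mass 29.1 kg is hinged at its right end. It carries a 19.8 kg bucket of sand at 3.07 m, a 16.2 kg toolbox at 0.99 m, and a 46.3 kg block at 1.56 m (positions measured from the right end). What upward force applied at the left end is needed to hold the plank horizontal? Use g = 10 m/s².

Take moments about the right end.
Beam weight: 29.1 × 10 = 291 N down at 3.225 m → arm 3.225 m, τ = 291 × 3.225 = 938.5 N·m counterclockwise.
Bucket of sand: 19.8 × 10 = 198 N down at 3.07 m → arm 3.07 m, τ = 198 × 3.07 = 607.9 N·m counterclockwise.
Toolbox: 16.2 × 10 = 162 N down at 0.99 m → arm 0.99 m, τ = 162 × 0.99 = 160.4 N·m counterclockwise.
Block: 46.3 × 10 = 463 N down at 1.56 m → arm 1.56 m, τ = 463 × 1.56 = 722.3 N·m counterclockwise.
Net moment of the loads = 2429 N·m counterclockwise.
The upward force F acts at the left end, arm 6.45 m, giving F × 6.45 clockwise.
Setting net torque to zero: F × 6.45 = 2429 → F = 2429 / 6.45 = 377 N.

F ≈ 377 N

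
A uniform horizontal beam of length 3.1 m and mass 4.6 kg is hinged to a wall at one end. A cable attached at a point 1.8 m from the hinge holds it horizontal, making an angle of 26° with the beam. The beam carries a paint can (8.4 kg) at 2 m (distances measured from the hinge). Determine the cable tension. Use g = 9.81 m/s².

Sum moments about the hinge (the unknown hinge reaction has zero arm there).
Beam weight: 4.6 × 9.81 = 45.13 N down at 1.55 m → arm 1.55 m, τ = 45.13 × 1.55 = 69.95 N·m clockwise.
Paint can: 8.4 × 9.81 = 82.4 N down at 2 m → arm 2 m, τ = 82.4 × 2 = 164.8 N·m clockwise.
Total clockwise load moment = 234.8 N·m.
The cable tension T acts at 1.8 m; only its component perpendicular to the beam, T sinθ, produces torque. sin 26° = 0.4384.
Setting net torque to zero: T × 1.8 × 0.4384 = 234.8 → T = 234.8 / 0.7891 = 298 N.

T ≈ 298 N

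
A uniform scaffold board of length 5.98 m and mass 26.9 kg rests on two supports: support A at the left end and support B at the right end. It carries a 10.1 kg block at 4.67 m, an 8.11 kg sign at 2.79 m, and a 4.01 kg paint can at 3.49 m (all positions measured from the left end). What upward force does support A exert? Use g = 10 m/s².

R_A ≈ 217 N

About support B:
Beam weight: 26.9 × 10 = 269 N down at 2.99 m → arm 2.99 m, τ = 269 × 2.99 = 804.3 N·m counterclockwise.
Block: 10.1 × 10 = 101 N down at 4.67 m → arm 1.31 m, τ = 101 × 1.31 = 132.3 N·m counterclockwise.
Sign: 8.11 × 10 = 81.1 N down at 2.79 m → arm 3.19 m, τ = 81.1 × 3.19 = 258.7 N·m counterclockwise.
Paint can: 4.01 × 10 = 40.1 N down at 3.49 m → arm 2.49 m, τ = 40.1 × 2.49 = 99.85 N·m counterclockwise.
Net load moment about support B = 1295 N·m counterclockwise.
Reaction R at support A is upward at 0 m, arm 5.98 m → moment R × 5.98 clockwise.
Setting net torque to zero: R × 5.98 = 1295 → R = 217 N.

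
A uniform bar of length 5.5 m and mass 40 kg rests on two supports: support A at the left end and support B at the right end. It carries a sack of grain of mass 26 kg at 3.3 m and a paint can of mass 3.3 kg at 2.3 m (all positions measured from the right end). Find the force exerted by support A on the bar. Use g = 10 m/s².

R_A ≈ 370 N

Sum moments about support B (its reaction then has zero moment arm).
Beam weight: 40 × 10 = 400 N down at 2.75 m → arm 2.75 m, τ = 400 × 2.75 = 1100 N·m counterclockwise.
Sack of grain: 26 × 10 = 260 N down at 3.3 m → arm 3.3 m, τ = 260 × 3.3 = 858 N·m counterclockwise.
Paint can: 3.3 × 10 = 33 N down at 2.3 m → arm 2.3 m, τ = 33 × 2.3 = 75.9 N·m counterclockwise.
Net load moment about support B = 2034 N·m counterclockwise.
Reaction R at support A is upward at 5.5 m, arm 5.5 m → moment R × 5.5 clockwise.
Balancing moments: R × 5.5 = 2034, giving R = 370 N.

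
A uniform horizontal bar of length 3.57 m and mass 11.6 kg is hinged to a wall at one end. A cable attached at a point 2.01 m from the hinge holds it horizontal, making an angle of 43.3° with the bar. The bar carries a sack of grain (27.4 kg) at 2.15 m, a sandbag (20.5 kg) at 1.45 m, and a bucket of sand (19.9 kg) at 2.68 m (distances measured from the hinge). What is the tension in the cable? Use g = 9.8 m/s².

T ≈ 1160 N

About the hinge:
Beam weight: 11.6 × 9.8 = 113.7 N down at 1.785 m → arm 1.785 m, τ = 113.7 × 1.785 = 203 N·m clockwise.
Sack of grain: 27.4 × 9.8 = 268.5 N down at 2.15 m → arm 2.15 m, τ = 268.5 × 2.15 = 577.3 N·m clockwise.
Sandbag: 20.5 × 9.8 = 200.9 N down at 1.45 m → arm 1.45 m, τ = 200.9 × 1.45 = 291.3 N·m clockwise.
Bucket of sand: 19.9 × 9.8 = 195 N down at 2.68 m → arm 2.68 m, τ = 195 × 2.68 = 522.6 N·m clockwise.
Total clockwise load moment = 1594 N·m.
The cable tension T acts at 2.01 m; only its component perpendicular to the bar, T sinθ, produces torque. sin 43.3° = 0.6858.
For rotational equilibrium, T × 2.01 × 0.6858 = 1594, so T = 1594 / 1.378 = 1160 N.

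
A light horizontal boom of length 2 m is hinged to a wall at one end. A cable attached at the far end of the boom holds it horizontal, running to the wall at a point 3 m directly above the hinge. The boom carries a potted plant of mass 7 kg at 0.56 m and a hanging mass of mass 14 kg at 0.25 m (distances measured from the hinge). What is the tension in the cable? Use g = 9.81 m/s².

Sum moments about the hinge (the unknown hinge reaction has zero arm there).
Potted plant: 7 × 9.81 = 68.67 N down at 0.56 m → arm 0.56 m, τ = 68.67 × 0.56 = 38.46 N·m clockwise.
Hanging mass: 14 × 9.81 = 137.3 N down at 0.25 m → arm 0.25 m, τ = 137.3 × 0.25 = 34.33 N·m clockwise.
Total clockwise load moment = 72.79 N·m.
The cable tension T acts at 2 m; only its component perpendicular to the boom, T sinθ, produces torque. sinθ = h/√(h²+d²) = 3/√(3²+2²) = 0.8321.
Balancing moments: T × 2 × 0.8321 = 72.79, giving T = 72.79 / 1.664 = 43.7 N.

T ≈ 43.7 N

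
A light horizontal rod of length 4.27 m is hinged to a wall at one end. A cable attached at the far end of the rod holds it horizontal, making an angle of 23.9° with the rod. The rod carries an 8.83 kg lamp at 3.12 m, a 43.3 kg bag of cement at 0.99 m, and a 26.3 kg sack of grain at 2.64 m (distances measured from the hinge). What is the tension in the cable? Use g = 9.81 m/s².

T ≈ 793 N

About the hinge:
Lamp: 8.83 × 9.81 = 86.62 N down at 3.12 m → arm 3.12 m, τ = 86.62 × 3.12 = 270.3 N·m clockwise.
Bag of cement: 43.3 × 9.81 = 424.8 N down at 0.99 m → arm 0.99 m, τ = 424.8 × 0.99 = 420.6 N·m clockwise.
Sack of grain: 26.3 × 9.81 = 258 N down at 2.64 m → arm 2.64 m, τ = 258 × 2.64 = 681.1 N·m clockwise.
Total clockwise load moment = 1372 N·m.
The cable tension T acts at 4.27 m; only its component perpendicular to the rod, T sinθ, produces torque. sin 23.9° = 0.4051.
Στ = 0 ⇒ T × 4.27 × 0.4051 = 1372 ⇒ T = 1372 / 1.73 = 793 N.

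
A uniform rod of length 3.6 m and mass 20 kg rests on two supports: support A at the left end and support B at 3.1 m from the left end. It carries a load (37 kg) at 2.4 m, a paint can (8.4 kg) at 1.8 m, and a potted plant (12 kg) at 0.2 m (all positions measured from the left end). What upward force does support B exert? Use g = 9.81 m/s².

Sum moments about support A (its reaction then has zero moment arm).
Beam weight: 20 × 9.81 = 196.2 N down at 1.8 m → arm 1.8 m, τ = 196.2 × 1.8 = 353.2 N·m clockwise.
Load: 37 × 9.81 = 363 N down at 2.4 m → arm 2.4 m, τ = 363 × 2.4 = 871.2 N·m clockwise.
Paint can: 8.4 × 9.81 = 82.4 N down at 1.8 m → arm 1.8 m, τ = 82.4 × 1.8 = 148.3 N·m clockwise.
Potted plant: 12 × 9.81 = 117.7 N down at 0.2 m → arm 0.2 m, τ = 117.7 × 0.2 = 23.54 N·m clockwise.
Net load moment about support A = 1396 N·m clockwise.
Reaction R at support B is upward at 3.1 m, arm 3.1 m → moment R × 3.1 counterclockwise.
Στ = 0 ⇒ R × 3.1 = 1396 ⇒ R = 450 N.

R_B ≈ 450 N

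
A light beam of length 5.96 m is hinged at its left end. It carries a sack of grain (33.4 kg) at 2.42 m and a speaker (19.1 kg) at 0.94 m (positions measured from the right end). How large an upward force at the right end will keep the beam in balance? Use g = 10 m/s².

Take moments about the left end.
Sack of grain: 33.4 × 10 = 334 N down at 2.42 m → arm 3.54 m, τ = 334 × 3.54 = 1182 N·m clockwise.
Speaker: 19.1 × 10 = 191 N down at 0.94 m → arm 5.02 m, τ = 191 × 5.02 = 958.8 N·m clockwise.
Net moment of the loads = 2141 N·m clockwise.
The upward force F acts at the right end, arm 5.96 m, giving F × 5.96 counterclockwise.
Balancing moments: F × 5.96 = 2141, giving F = 2141 / 5.96 = 359 N.

F ≈ 359 N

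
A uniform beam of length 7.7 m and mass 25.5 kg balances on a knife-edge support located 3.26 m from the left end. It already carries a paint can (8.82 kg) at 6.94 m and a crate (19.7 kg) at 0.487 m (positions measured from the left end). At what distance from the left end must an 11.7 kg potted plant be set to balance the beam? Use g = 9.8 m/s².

x ≈ 3.87 m from the left end

Sum moments about the knife-edge support (at 3.26 m from the left end) (the support reaction has zero arm there).
Beam weight: 25.5 × 9.8 = 249.9 N down at 3.85 m → arm 0.59 m, τ = 249.9 × 0.59 = 147.4 N·m clockwise.
Paint can: 8.82 × 9.8 = 86.44 N down at 6.94 m → arm 3.68 m, τ = 86.44 × 3.68 = 318.1 N·m clockwise.
Crate: 19.7 × 9.8 = 193.1 N down at 0.487 m → arm 2.773 m, τ = 193.1 × 2.773 = 535.5 N·m counterclockwise.
Net moment of existing loads = 70 N·m counterclockwise.
The potted plant weighs 11.7 × 9.8 = 114.7 N and must supply an equal clockwise moment, so its lever arm about the knife-edge support is 70 / 114.7 = 0.61 m.
That puts it at 3.26 + 0.61 = 3.87 m from the left end.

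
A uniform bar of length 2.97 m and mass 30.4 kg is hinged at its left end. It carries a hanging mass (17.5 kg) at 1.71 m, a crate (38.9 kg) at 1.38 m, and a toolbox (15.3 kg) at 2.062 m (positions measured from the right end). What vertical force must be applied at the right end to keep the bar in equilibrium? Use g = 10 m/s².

Choose the left end as the axis so the unknown pivot reaction has zero arm there.
Beam weight: 30.4 × 10 = 304 N down at 1.485 m → arm 1.485 m, τ = 304 × 1.485 = 451.4 N·m clockwise.
Hanging mass: 17.5 × 10 = 175 N down at 1.71 m → arm 1.26 m, τ = 175 × 1.26 = 220.5 N·m clockwise.
Crate: 38.9 × 10 = 389 N down at 1.38 m → arm 1.59 m, τ = 389 × 1.59 = 618.5 N·m clockwise.
Toolbox: 15.3 × 10 = 153 N down at 2.062 m → arm 0.908 m, τ = 153 × 0.908 = 138.9 N·m clockwise.
Net moment of the loads = 1429 N·m clockwise.
The upward force F acts at the right end, arm 2.97 m, giving F × 2.97 counterclockwise.
Στ = 0 ⇒ F × 2.97 = 1429 ⇒ F = 1429 / 2.97 = 481 N.

F ≈ 481 N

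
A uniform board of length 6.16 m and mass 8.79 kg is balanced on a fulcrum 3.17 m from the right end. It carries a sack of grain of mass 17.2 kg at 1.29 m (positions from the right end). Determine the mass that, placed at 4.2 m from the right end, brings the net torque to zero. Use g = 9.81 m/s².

m ≈ 32.2 kg

Take moments about the fulcrum (at 3.17 m from the right end).
Beam weight: 8.79 × 9.81 = 86.23 N down at 3.08 m → arm 0.09 m, τ = 86.23 × 0.09 = 7.761 N·m clockwise.
Sack of grain: 17.2 × 9.81 = 168.7 N down at 1.29 m → arm 1.88 m, τ = 168.7 × 1.88 = 317.2 N·m clockwise.
Net moment of known loads = 325 N·m clockwise.
An unknown mass m at 4.2 m has arm 1.03 m; its moment is m·g·1.03 counterclockwise.
Στ = 0 ⇒ m × 9.81 × 1.03 = 325 ⇒ m = 325 / (9.81 × 1.03) = 32.2 kg.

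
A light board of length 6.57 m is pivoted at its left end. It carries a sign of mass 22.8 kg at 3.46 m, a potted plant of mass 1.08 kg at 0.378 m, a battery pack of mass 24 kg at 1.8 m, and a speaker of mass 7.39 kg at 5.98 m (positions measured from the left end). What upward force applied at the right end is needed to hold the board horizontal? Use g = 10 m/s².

F ≈ 254 N

Sum moments about the left end (the unknown pivot reaction has zero arm there).
Sign: 22.8 × 10 = 228 N down at 3.46 m → arm 3.46 m, τ = 228 × 3.46 = 788.9 N·m clockwise.
Potted plant: 1.08 × 10 = 10.8 N down at 0.378 m → arm 0.378 m, τ = 10.8 × 0.378 = 4.082 N·m clockwise.
Battery pack: 24 × 10 = 240 N down at 1.8 m → arm 1.8 m, τ = 240 × 1.8 = 432 N·m clockwise.
Speaker: 7.39 × 10 = 73.9 N down at 5.98 m → arm 5.98 m, τ = 73.9 × 5.98 = 441.9 N·m clockwise.
Net moment of the loads = 1667 N·m clockwise.
The upward force F acts at the right end, arm 6.57 m, giving F × 6.57 counterclockwise.
Στ = 0 ⇒ F × 6.57 = 1667 ⇒ F = 1667 / 6.57 = 254 N.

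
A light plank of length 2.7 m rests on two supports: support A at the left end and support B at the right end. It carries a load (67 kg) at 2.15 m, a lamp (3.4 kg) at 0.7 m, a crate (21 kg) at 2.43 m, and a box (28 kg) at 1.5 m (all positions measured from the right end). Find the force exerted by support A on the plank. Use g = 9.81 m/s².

Taking torques about support B:
Load: 67 × 9.81 = 657.3 N down at 2.15 m → arm 2.15 m, τ = 657.3 × 2.15 = 1413 N·m counterclockwise.
Lamp: 3.4 × 9.81 = 33.35 N down at 0.7 m → arm 0.7 m, τ = 33.35 × 0.7 = 23.34 N·m counterclockwise.
Crate: 21 × 9.81 = 206 N down at 2.43 m → arm 2.43 m, τ = 206 × 2.43 = 500.6 N·m counterclockwise.
Box: 28 × 9.81 = 274.7 N down at 1.5 m → arm 1.5 m, τ = 274.7 × 1.5 = 412 N·m counterclockwise.
Net load moment about support B = 2349 N·m counterclockwise.
Reaction R at support A is upward at 2.7 m, arm 2.7 m → moment R × 2.7 clockwise.
Setting net torque to zero: R × 2.7 = 2349 → R = 870 N.

R_A ≈ 870 N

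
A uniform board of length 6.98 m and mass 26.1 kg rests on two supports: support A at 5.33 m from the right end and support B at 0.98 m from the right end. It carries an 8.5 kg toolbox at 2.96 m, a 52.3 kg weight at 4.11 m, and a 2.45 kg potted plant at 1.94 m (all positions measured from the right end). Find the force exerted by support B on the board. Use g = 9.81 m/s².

R_B ≈ 316 N

Choose support A as the axis so its reaction then has zero moment arm.
Beam weight: 26.1 × 9.81 = 256 N down at 3.49 m → arm 1.84 m, τ = 256 × 1.84 = 471 N·m clockwise.
Toolbox: 8.5 × 9.81 = 83.39 N down at 2.96 m → arm 2.37 m, τ = 83.39 × 2.37 = 197.6 N·m clockwise.
Weight: 52.3 × 9.81 = 513.1 N down at 4.11 m → arm 1.22 m, τ = 513.1 × 1.22 = 626 N·m clockwise.
Potted plant: 2.45 × 9.81 = 24.03 N down at 1.94 m → arm 3.39 m, τ = 24.03 × 3.39 = 81.46 N·m clockwise.
Net load moment about support A = 1376 N·m clockwise.
Reaction R at support B is upward at 0.98 m, arm 4.35 m → moment R × 4.35 counterclockwise.
For rotational equilibrium, R × 4.35 = 1376, so R = 316 N.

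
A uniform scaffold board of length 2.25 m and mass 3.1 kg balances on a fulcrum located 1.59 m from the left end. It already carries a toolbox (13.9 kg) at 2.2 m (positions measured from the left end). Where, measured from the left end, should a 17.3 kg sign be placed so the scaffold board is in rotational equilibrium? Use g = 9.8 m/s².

About the fulcrum (at 1.59 m from the left end):
Beam weight: 3.1 × 9.8 = 30.38 N down at 1.125 m → arm 0.465 m, τ = 30.38 × 0.465 = 14.13 N·m counterclockwise.
Toolbox: 13.9 × 9.8 = 136.2 N down at 2.2 m → arm 0.61 m, τ = 136.2 × 0.61 = 83.08 N·m clockwise.
Net moment of existing loads = 68.95 N·m clockwise.
The sign weighs 17.3 × 9.8 = 169.5 N and must supply an equal counterclockwise moment, so its lever arm about the fulcrum is 68.95 / 169.5 = 0.407 m.
That puts it at 1.59 − 0.407 = 1.18 m from the left end.

x ≈ 1.18 m from the left end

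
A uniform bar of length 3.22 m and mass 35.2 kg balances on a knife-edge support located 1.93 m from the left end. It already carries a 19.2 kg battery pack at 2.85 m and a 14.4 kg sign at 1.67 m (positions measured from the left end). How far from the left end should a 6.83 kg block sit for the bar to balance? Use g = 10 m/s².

x ≈ 1.54 m from the left end

Take moments about the knife-edge support (at 1.93 m from the left end).
Beam weight: 35.2 × 10 = 352 N down at 1.61 m → arm 0.32 m, τ = 352 × 0.32 = 112.6 N·m counterclockwise.
Battery pack: 19.2 × 10 = 192 N down at 2.85 m → arm 0.92 m, τ = 192 × 0.92 = 176.6 N·m clockwise.
Sign: 14.4 × 10 = 144 N down at 1.67 m → arm 0.26 m, τ = 144 × 0.26 = 37.44 N·m counterclockwise.
Net moment of existing loads = 26.56 N·m clockwise.
The block weighs 6.83 × 10 = 68.3 N and must supply an equal counterclockwise moment, so its lever arm about the knife-edge support is 26.56 / 68.3 = 0.389 m.
That puts it at 1.93 − 0.389 = 1.54 m from the left end.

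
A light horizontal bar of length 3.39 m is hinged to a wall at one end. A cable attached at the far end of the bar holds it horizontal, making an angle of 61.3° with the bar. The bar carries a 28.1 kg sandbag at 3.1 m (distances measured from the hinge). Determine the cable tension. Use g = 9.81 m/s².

T ≈ 287 N

Sum moments about the hinge (the unknown hinge reaction has zero arm there).
Sandbag: 28.1 × 9.81 = 275.7 N down at 3.1 m → arm 3.1 m, τ = 275.7 × 3.1 = 854.7 N·m clockwise.
Total clockwise load moment = 854.7 N·m.
The cable tension T acts at 3.39 m; only its component perpendicular to the bar, T sinθ, produces torque. sin 61.3° = 0.8771.
Balancing moments: T × 3.39 × 0.8771 = 854.7, giving T = 854.7 / 2.973 = 287 N.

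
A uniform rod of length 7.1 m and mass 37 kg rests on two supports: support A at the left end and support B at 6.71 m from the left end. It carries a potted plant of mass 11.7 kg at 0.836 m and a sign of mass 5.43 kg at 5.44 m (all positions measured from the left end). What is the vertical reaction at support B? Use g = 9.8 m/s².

R_B ≈ 249 N

Taking torques about support A:
Beam weight: 37 × 9.8 = 362.6 N down at 3.55 m → arm 3.55 m, τ = 362.6 × 3.55 = 1287 N·m clockwise.
Potted plant: 11.7 × 9.8 = 114.7 N down at 0.836 m → arm 0.836 m, τ = 114.7 × 0.836 = 95.89 N·m clockwise.
Sign: 5.43 × 9.8 = 53.21 N down at 5.44 m → arm 5.44 m, τ = 53.21 × 5.44 = 289.5 N·m clockwise.
Net load moment about support A = 1672 N·m clockwise.
Reaction R at support B is upward at 6.71 m, arm 6.71 m → moment R × 6.71 counterclockwise.
For rotational equilibrium, R × 6.71 = 1672, so R = 249 N.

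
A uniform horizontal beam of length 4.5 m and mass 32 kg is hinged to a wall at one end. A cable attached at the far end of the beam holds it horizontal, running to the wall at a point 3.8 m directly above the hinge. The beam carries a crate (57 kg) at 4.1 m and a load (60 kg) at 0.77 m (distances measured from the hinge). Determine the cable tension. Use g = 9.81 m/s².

Taking torques about the hinge:
Beam weight: 32 × 9.81 = 313.9 N down at 2.25 m → arm 2.25 m, τ = 313.9 × 2.25 = 706.3 N·m clockwise.
Crate: 57 × 9.81 = 559.2 N down at 4.1 m → arm 4.1 m, τ = 559.2 × 4.1 = 2293 N·m clockwise.
Load: 60 × 9.81 = 588.6 N down at 0.77 m → arm 0.77 m, τ = 588.6 × 0.77 = 453.2 N·m clockwise.
Total clockwise load moment = 3452 N·m.
The cable tension T acts at 4.5 m; only its component perpendicular to the beam, T sinθ, produces torque. sinθ = h/√(h²+d²) = 3.8/√(3.8²+4.5²) = 0.6452.
Στ = 0 ⇒ T × 4.5 × 0.6452 = 3452 ⇒ T = 3452 / 2.903 = 1190 N.

T ≈ 1190 N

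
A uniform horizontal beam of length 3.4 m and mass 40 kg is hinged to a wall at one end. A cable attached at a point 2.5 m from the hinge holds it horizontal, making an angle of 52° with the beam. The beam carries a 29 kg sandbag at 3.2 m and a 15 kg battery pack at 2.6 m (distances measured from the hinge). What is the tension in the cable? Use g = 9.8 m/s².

T ≈ 994 N

About the hinge:
Beam weight: 40 × 9.8 = 392 N down at 1.7 m → arm 1.7 m, τ = 392 × 1.7 = 666.4 N·m clockwise.
Sandbag: 29 × 9.8 = 284.2 N down at 3.2 m → arm 3.2 m, τ = 284.2 × 3.2 = 909.4 N·m clockwise.
Battery pack: 15 × 9.8 = 147 N down at 2.6 m → arm 2.6 m, τ = 147 × 2.6 = 382.2 N·m clockwise.
Total clockwise load moment = 1958 N·m.
The cable tension T acts at 2.5 m; only its component perpendicular to the beam, T sinθ, produces torque. sin 52° = 0.788.
Balancing moments: T × 2.5 × 0.788 = 1958, giving T = 1958 / 1.97 = 994 N.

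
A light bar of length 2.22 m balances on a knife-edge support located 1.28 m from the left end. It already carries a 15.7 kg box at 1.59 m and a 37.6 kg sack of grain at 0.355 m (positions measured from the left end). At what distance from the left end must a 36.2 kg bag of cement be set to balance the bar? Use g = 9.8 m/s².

x ≈ 2.11 m from the left end

Choose the knife-edge support (at 1.28 m from the left end) as the axis so the support reaction has zero arm there.
Box: 15.7 × 9.8 = 153.9 N down at 1.59 m → arm 0.31 m, τ = 153.9 × 0.31 = 47.71 N·m clockwise.
Sack of grain: 37.6 × 9.8 = 368.5 N down at 0.355 m → arm 0.925 m, τ = 368.5 × 0.925 = 340.9 N·m counterclockwise.
Net moment of existing loads = 293.2 N·m counterclockwise.
The bag of cement weighs 36.2 × 9.8 = 354.8 N and must supply an equal clockwise moment, so its lever arm about the knife-edge support is 293.2 / 354.8 = 0.826 m.
That puts it at 1.28 + 0.826 = 2.11 m from the left end.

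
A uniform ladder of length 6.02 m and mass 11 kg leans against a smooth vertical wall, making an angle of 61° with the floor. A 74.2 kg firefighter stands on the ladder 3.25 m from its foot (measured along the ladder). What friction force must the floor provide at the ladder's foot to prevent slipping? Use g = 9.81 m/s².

f ≈ 248 N

Sum moments about the foot of the ladder (the floor normal and friction both act there and drop out).
Ladder weight 11×9.81 = 107.9 N acts at 3.01 m along the ladder; its horizontal arm is 3.01·cos61° = 1.459 m → τ = 157.4 N·m clockwise.
Firefighter: 74.2×9.81 = 727.9 N at 3.25 m → arm 1.576 m → τ = 1147 N·m clockwise.
Wall normal N acts horizontally at the top; its moment arm is the height L sinθ = 6.02·sin61° = 5.265 m, counterclockwise.
Στ = 0 ⇒ N × 5.265 = 1304 ⇒ N = 248 N.
ΣFx = 0: friction at the foot balances the wall's push, so f = N_wall = 248 N.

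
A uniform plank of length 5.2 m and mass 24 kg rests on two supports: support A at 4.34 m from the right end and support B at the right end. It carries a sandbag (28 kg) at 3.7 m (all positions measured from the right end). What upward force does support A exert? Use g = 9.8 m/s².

Take moments about support B.
Beam weight: 24 × 9.8 = 235.2 N down at 2.6 m → arm 2.6 m, τ = 235.2 × 2.6 = 611.5 N·m counterclockwise.
Sandbag: 28 × 9.8 = 274.4 N down at 3.7 m → arm 3.7 m, τ = 274.4 × 3.7 = 1015 N·m counterclockwise.
Net load moment about support B = 1626 N·m counterclockwise.
Reaction R at support A is upward at 4.34 m, arm 4.34 m → moment R × 4.34 clockwise.
Balancing moments: R × 4.34 = 1626, giving R = 375 N.

R_A ≈ 375 N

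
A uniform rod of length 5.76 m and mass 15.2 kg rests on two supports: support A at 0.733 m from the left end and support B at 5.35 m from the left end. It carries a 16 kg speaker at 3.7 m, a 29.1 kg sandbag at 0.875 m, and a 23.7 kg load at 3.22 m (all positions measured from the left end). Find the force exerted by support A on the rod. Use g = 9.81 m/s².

R_A ≈ 520 N

Choose support B as the axis so its reaction then has zero moment arm.
Beam weight: 15.2 × 9.81 = 149.1 N down at 2.88 m → arm 2.47 m, τ = 149.1 × 2.47 = 368.3 N·m counterclockwise.
Speaker: 16 × 9.81 = 157 N down at 3.7 m → arm 1.65 m, τ = 157 × 1.65 = 259.1 N·m counterclockwise.
Sandbag: 29.1 × 9.81 = 285.5 N down at 0.875 m → arm 4.475 m, τ = 285.5 × 4.475 = 1278 N·m counterclockwise.
Load: 23.7 × 9.81 = 232.5 N down at 3.22 m → arm 2.13 m, τ = 232.5 × 2.13 = 495.2 N·m counterclockwise.
Net load moment about support B = 2401 N·m counterclockwise.
Reaction R at support A is upward at 0.733 m, arm 4.617 m → moment R × 4.617 clockwise.
For rotational equilibrium, R × 4.617 = 2401, so R = 520 N.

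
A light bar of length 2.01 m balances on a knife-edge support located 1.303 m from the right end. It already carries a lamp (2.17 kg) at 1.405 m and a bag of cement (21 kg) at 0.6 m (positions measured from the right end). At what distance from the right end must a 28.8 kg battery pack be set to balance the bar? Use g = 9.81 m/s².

Take moments about the knife-edge support (at 1.303 m from the right end).
Lamp: 2.17 × 9.81 = 21.29 N down at 1.405 m → arm 0.102 m, τ = 21.29 × 0.102 = 2.172 N·m counterclockwise.
Bag of cement: 21 × 9.81 = 206 N down at 0.6 m → arm 0.703 m, τ = 206 × 0.703 = 144.8 N·m clockwise.
Net moment of existing loads = 142.6 N·m clockwise.
The battery pack weighs 28.8 × 9.81 = 282.5 N and must supply an equal counterclockwise moment, so its lever arm about the knife-edge support is 142.6 / 282.5 = 0.505 m.
That puts it at 1.303 + 0.505 = 1.81 m from the right end.

x ≈ 1.81 m from the right end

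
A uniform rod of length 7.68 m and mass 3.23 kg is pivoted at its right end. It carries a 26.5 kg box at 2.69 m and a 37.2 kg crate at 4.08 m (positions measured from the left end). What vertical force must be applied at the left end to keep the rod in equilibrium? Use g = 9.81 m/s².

Taking torques about the right end:
Beam weight: 3.23 × 9.81 = 31.69 N down at 3.84 m → arm 3.84 m, τ = 31.69 × 3.84 = 121.7 N·m counterclockwise.
Box: 26.5 × 9.81 = 260 N down at 2.69 m → arm 4.99 m, τ = 260 × 4.99 = 1297 N·m counterclockwise.
Crate: 37.2 × 9.81 = 364.9 N down at 4.08 m → arm 3.6 m, τ = 364.9 × 3.6 = 1314 N·m counterclockwise.
Net moment of the loads = 2733 N·m counterclockwise.
The upward force F acts at the left end, arm 7.68 m, giving F × 7.68 clockwise.
Στ = 0 ⇒ F × 7.68 = 2733 ⇒ F = 2733 / 7.68 = 356 N.

F ≈ 356 N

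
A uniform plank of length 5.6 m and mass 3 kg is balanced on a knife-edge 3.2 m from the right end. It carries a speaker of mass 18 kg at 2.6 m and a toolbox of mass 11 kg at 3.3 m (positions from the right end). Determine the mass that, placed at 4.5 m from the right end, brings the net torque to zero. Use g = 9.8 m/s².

Sum moments about the knife-edge (at 3.2 m from the right end) (the support reaction has zero arm there).
Beam weight: 3 × 9.8 = 29.4 N down at 2.8 m → arm 0.4 m, τ = 29.4 × 0.4 = 11.76 N·m clockwise.
Speaker: 18 × 9.8 = 176.4 N down at 2.6 m → arm 0.6 m, τ = 176.4 × 0.6 = 105.8 N·m clockwise.
Toolbox: 11 × 9.8 = 107.8 N down at 3.3 m → arm 0.1 m, τ = 107.8 × 0.1 = 10.78 N·m counterclockwise.
Net moment of known loads = 106.8 N·m clockwise.
An unknown mass m at 4.5 m has arm 1.3 m; its moment is m·g·1.3 counterclockwise.
Balancing moments: m × 9.8 × 1.3 = 106.8, giving m = 106.8 / (9.8 × 1.3) = 8.38 kg.

m ≈ 8.38 kg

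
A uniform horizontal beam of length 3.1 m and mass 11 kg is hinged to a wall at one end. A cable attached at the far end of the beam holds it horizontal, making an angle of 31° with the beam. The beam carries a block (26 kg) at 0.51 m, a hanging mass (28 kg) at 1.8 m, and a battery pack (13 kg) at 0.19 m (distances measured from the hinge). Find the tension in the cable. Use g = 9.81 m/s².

About the hinge:
Beam weight: 11 × 9.81 = 107.9 N down at 1.55 m → arm 1.55 m, τ = 107.9 × 1.55 = 167.2 N·m clockwise.
Block: 26 × 9.81 = 255.1 N down at 0.51 m → arm 0.51 m, τ = 255.1 × 0.51 = 130.1 N·m clockwise.
Hanging mass: 28 × 9.81 = 274.7 N down at 1.8 m → arm 1.8 m, τ = 274.7 × 1.8 = 494.5 N·m clockwise.
Battery pack: 13 × 9.81 = 127.5 N down at 0.19 m → arm 0.19 m, τ = 127.5 × 0.19 = 24.23 N·m clockwise.
Total clockwise load moment = 816 N·m.
The cable tension T acts at 3.1 m; only its component perpendicular to the beam, T sinθ, produces torque. sin 31° = 0.515.
Στ = 0 ⇒ T × 3.1 × 0.515 = 816 ⇒ T = 816 / 1.597 = 511 N.

T ≈ 511 N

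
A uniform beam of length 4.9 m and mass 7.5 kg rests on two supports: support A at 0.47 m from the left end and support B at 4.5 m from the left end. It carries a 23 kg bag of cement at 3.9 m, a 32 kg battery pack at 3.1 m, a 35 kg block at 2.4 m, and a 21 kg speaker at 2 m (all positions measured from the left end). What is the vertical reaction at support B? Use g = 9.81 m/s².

R_B ≈ 676 N

Take moments about support A.
Beam weight: 7.5 × 9.81 = 73.58 N down at 2.45 m → arm 1.98 m, τ = 73.58 × 1.98 = 145.7 N·m clockwise.
Bag of cement: 23 × 9.81 = 225.6 N down at 3.9 m → arm 3.43 m, τ = 225.6 × 3.43 = 773.8 N·m clockwise.
Battery pack: 32 × 9.81 = 313.9 N down at 3.1 m → arm 2.63 m, τ = 313.9 × 2.63 = 825.6 N·m clockwise.
Block: 35 × 9.81 = 343.4 N down at 2.4 m → arm 1.93 m, τ = 343.4 × 1.93 = 662.8 N·m clockwise.
Speaker: 21 × 9.81 = 206 N down at 2 m → arm 1.53 m, τ = 206 × 1.53 = 315.2 N·m clockwise.
Net load moment about support A = 2723 N·m clockwise.
Reaction R at support B is upward at 4.5 m, arm 4.03 m → moment R × 4.03 counterclockwise.
For rotational equilibrium, R × 4.03 = 2723, so R = 676 N.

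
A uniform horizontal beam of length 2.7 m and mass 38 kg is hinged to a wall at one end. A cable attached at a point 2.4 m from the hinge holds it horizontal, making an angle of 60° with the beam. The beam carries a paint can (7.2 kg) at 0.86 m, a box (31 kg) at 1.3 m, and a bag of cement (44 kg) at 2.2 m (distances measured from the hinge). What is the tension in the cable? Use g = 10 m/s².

T ≈ 936 N

Sum moments about the hinge (the unknown hinge reaction has zero arm there).
Beam weight: 38 × 10 = 380 N down at 1.35 m → arm 1.35 m, τ = 380 × 1.35 = 513 N·m clockwise.
Paint can: 7.2 × 10 = 72 N down at 0.86 m → arm 0.86 m, τ = 72 × 0.86 = 61.92 N·m clockwise.
Box: 31 × 10 = 310 N down at 1.3 m → arm 1.3 m, τ = 310 × 1.3 = 403 N·m clockwise.
Bag of cement: 44 × 10 = 440 N down at 2.2 m → arm 2.2 m, τ = 440 × 2.2 = 968 N·m clockwise.
Total clockwise load moment = 1946 N·m.
The cable tension T acts at 2.4 m; only its component perpendicular to the beam, T sinθ, produces torque. sin 60° = 0.866.
Setting net torque to zero: T × 2.4 × 0.866 = 1946 → T = 1946 / 2.078 = 936 N.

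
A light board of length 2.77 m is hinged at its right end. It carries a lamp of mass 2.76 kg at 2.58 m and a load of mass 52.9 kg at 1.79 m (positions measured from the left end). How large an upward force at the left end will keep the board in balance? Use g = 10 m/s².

Sum moments about the right end (the unknown pivot reaction has zero arm there).
Lamp: 2.76 × 10 = 27.6 N down at 2.58 m → arm 0.19 m, τ = 27.6 × 0.19 = 5.244 N·m counterclockwise.
Load: 52.9 × 10 = 529 N down at 1.79 m → arm 0.98 m, τ = 529 × 0.98 = 518.4 N·m counterclockwise.
Net moment of the loads = 523.6 N·m counterclockwise.
The upward force F acts at the left end, arm 2.77 m, giving F × 2.77 clockwise.
Setting net torque to zero: F × 2.77 = 523.6 → F = 523.6 / 2.77 = 189 N.

F ≈ 189 N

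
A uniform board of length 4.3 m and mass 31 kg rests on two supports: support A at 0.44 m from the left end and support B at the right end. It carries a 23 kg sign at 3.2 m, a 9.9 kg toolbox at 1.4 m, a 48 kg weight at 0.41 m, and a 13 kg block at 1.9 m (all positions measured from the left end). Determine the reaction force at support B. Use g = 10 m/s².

R_B ≈ 372 N

Choose support A as the axis so its reaction then has zero moment arm.
Beam weight: 31 × 10 = 310 N down at 2.15 m → arm 1.71 m, τ = 310 × 1.71 = 530.1 N·m clockwise.
Sign: 23 × 10 = 230 N down at 3.2 m → arm 2.76 m, τ = 230 × 2.76 = 634.8 N·m clockwise.
Toolbox: 9.9 × 10 = 99 N down at 1.4 m → arm 0.96 m, τ = 99 × 0.96 = 95.04 N·m clockwise.
Weight: 48 × 10 = 480 N down at 0.41 m → arm 0.03 m, τ = 480 × 0.03 = 14.4 N·m counterclockwise.
Block: 13 × 10 = 130 N down at 1.9 m → arm 1.46 m, τ = 130 × 1.46 = 189.8 N·m clockwise.
Net load moment about support A = 1435 N·m clockwise.
Reaction R at support B is upward at 4.3 m, arm 3.86 m → moment R × 3.86 counterclockwise.
For rotational equilibrium, R × 3.86 = 1435, so R = 372 N.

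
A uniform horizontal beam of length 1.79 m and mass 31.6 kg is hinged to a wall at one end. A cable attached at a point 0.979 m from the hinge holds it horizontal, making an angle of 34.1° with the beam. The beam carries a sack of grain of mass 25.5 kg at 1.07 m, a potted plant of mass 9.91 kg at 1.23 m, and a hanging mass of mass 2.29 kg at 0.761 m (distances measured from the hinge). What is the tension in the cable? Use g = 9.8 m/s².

Choose the hinge as the axis so the unknown hinge reaction has zero arm there.
Beam weight: 31.6 × 9.8 = 309.7 N down at 0.895 m → arm 0.895 m, τ = 309.7 × 0.895 = 277.2 N·m clockwise.
Sack of grain: 25.5 × 9.8 = 249.9 N down at 1.07 m → arm 1.07 m, τ = 249.9 × 1.07 = 267.4 N·m clockwise.
Potted plant: 9.91 × 9.8 = 97.12 N down at 1.23 m → arm 1.23 m, τ = 97.12 × 1.23 = 119.5 N·m clockwise.
Hanging mass: 2.29 × 9.8 = 22.44 N down at 0.761 m → arm 0.761 m, τ = 22.44 × 0.761 = 17.08 N·m clockwise.
Total clockwise load moment = 681.2 N·m.
The cable tension T acts at 0.979 m; only its component perpendicular to the beam, T sinθ, produces torque. sin 34.1° = 0.5606.
For rotational equilibrium, T × 0.979 × 0.5606 = 681.2, so T = 681.2 / 0.5488 = 1240 N.

T ≈ 1240 N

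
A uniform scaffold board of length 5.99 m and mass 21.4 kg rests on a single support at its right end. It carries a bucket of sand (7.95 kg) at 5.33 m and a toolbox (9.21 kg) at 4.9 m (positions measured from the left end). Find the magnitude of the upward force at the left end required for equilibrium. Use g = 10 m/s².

F ≈ 133 N

About the right end:
Beam weight: 21.4 × 10 = 214 N down at 2.995 m → arm 2.995 m, τ = 214 × 2.995 = 640.9 N·m counterclockwise.
Bucket of sand: 7.95 × 10 = 79.5 N down at 5.33 m → arm 0.66 m, τ = 79.5 × 0.66 = 52.47 N·m counterclockwise.
Toolbox: 9.21 × 10 = 92.1 N down at 4.9 m → arm 1.09 m, τ = 92.1 × 1.09 = 100.4 N·m counterclockwise.
Net moment of the loads = 793.8 N·m counterclockwise.
The upward force F acts at the left end, arm 5.99 m, giving F × 5.99 clockwise.
Balancing moments: F × 5.99 = 793.8, giving F = 793.8 / 5.99 = 133 N.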